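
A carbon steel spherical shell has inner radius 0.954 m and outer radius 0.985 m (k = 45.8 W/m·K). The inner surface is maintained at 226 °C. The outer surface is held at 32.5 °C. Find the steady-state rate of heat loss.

Q = 3380 kW

Q = 4πk·ΔT/(1/r₁ − 1/r₂) = 4π × 45.8 × 193.5 / (1/0.954 − 1/0.985) = 3.38×10^6 W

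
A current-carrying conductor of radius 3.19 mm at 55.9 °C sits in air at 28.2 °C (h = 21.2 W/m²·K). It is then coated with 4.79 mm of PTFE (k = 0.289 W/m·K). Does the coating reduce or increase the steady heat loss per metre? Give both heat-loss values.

increases: 11.8 → 19.2 W/m

Critical radius for a cylinder: r_cr = k/h = 0.0136 m = 1.36 cm.
Outer radius after coating: r₂ = 0.00319 + 0.00479 = 0.00798 m.
Since r₁ < r_cr and r₂ ≤ r_cr, the coating moves toward the maximum at r_cr — heat loss rises.
Bare: R = 1/(2πr₁h) = 2.353 m·K/W; Q = 27.7/2.353 = 11.8 W/m.
Coated: R = R_cond + R_conv = 1.446 m·K/W; Q = 27.7/1.446 = 19.2 W/m.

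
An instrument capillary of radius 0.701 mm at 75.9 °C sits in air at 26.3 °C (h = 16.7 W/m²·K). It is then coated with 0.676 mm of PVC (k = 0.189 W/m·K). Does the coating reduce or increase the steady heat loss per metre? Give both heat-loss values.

Critical radius for a cylinder: r_cr = k/h = 0.0113 m = 1.13 cm.
Outer radius after coating: r₂ = 7.01×10^-4 + 6.76×10^-4 = 0.001377 m.
Since r₁ < r_cr and r₂ ≤ r_cr, the coating moves toward the maximum at r_cr — heat loss rises.
Bare: R = 1/(2πr₁h) = 13.60 m·K/W; Q = 49.6/13.60 = 3.65 W/m.
Coated: R = R_cond + R_conv = 7.490 m·K/W; Q = 49.6/7.490 = 6.62 W/m.

increases: 3.65 → 6.62 W/m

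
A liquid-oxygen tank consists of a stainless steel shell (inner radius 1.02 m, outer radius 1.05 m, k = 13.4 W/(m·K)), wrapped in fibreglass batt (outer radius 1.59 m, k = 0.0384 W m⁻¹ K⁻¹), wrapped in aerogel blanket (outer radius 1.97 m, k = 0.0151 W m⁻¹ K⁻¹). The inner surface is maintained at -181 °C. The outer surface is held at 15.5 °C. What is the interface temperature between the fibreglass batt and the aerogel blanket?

Series thermal resistances, inner to outer:
  R_stainless steel = (1/1.02 − 1/1.05)/(4πk) = 0.02801/(4π·13.4) = 1.663×10^-4 K/W
  R_fibreglass batt = (1/1.05 − 1/1.59)/(4πk) = 0.3235/(4π·0.0384) = 0.6703 K/W
  R_aerogel blanket = (1/1.59 − 1/1.97)/(4πk) = 0.1213/(4π·0.0151) = 0.6393 K/W
ΣR = 1.663×10^-4 + 0.6703 + 0.6393 = 1.310 K/W
Q = ΔT/ΣR = (-181 °C − 15.5 °C)/1.310 = -150.0 W
From the inner boundary to the fibreglass batt/aerogel blanket interface, ΣR_partial = 0.6705 K/W.
T_interface = T_in − Q·ΣR_partial = -181 °C − (-150.0)(0.6705) = -80.4 °C

T = -80.4 °C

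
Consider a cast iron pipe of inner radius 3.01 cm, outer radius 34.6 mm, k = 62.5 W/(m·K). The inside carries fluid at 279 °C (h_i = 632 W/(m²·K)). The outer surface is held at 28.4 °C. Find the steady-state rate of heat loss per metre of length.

Q' = 28.7 kW/m

Treat each layer as a resistance in series:
  R'_conv,in = 1/(2πr h) = 1/(2π·0.0301·632) = 0.008366 m·K/W
  R'_cast iron = ln(0.0346/0.0301)/(2πk) = 0.1393/(2π·62.5) = 3.548×10^-4 m·K/W
ΣR = 0.008366 + 3.548×10^-4 = 0.008721 m·K/W
Q' = ΔT/ΣR = (279 °C − 28.4 °C)/0.008721 = 28700 W/m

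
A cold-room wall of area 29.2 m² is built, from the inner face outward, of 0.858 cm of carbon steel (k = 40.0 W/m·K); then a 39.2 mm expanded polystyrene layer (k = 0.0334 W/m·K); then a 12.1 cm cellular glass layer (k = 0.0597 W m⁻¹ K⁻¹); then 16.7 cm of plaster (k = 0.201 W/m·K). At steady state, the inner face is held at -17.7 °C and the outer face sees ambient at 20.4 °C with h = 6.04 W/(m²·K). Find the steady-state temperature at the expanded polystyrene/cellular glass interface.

T = -7.04 °C

Treat each layer as a resistance in series:
  R_carbon steel = L/(kA) = 0.00858/(40.0·29.2) = 7.346×10^-6 K/W
  R_expanded polystyrene = L/(kA) = 0.0392/(0.0334·29.2) = 0.04019 K/W
  R_cellular glass = L/(kA) = 0.121/(0.0597·29.2) = 0.06941 K/W
  R_plaster = L/(kA) = 0.167/(0.201·29.2) = 0.02845 K/W
  R_conv,out = 1/(hA) = 1/(6.04·29.2) = 0.005670 K/W
ΣR = 7.346×10^-6 + 0.04019 + 0.06941 + 0.02845 + 0.005670 = 0.1437 K/W
Q = ΔT/ΣR = (-17.7 °C − 20.4 °C)/0.1437 = -265.1 W
From the inner boundary to the expanded polystyrene/cellular glass interface, ΣR_partial = 0.04020 K/W.
T_interface = T_in − Q·ΣR_partial = -17.7 °C − (-265.1)(0.04020) = -7.04 °C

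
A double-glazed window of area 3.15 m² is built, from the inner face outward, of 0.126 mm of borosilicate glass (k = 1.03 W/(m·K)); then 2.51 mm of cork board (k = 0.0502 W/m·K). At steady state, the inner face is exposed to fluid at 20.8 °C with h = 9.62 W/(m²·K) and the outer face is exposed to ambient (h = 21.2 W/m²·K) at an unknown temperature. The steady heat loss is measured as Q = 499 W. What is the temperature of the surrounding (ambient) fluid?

T_out = -11.1 °C

Sum the resistances:
  R_conv,in = 1/(hA) = 1/(9.62·3.15) = 0.03300 K/W
  R_borosilicate glass = L/(kA) = 1.26×10^-4/(1.03·3.15) = 3.883×10^-5 K/W
  R_cork board = L/(kA) = 0.00251/(0.0502·3.15) = 0.01587 K/W
  R_conv,out = 1/(hA) = 1/(21.2·3.15) = 0.01497 K/W
ΣR = 0.06389 K/W
ΔT = Q·ΣR = 499 × 0.06389 = 31.88 K
Heat flows outward, so T_out = T_in − ΔT = 20.8 − 31.88 = -11.1 °C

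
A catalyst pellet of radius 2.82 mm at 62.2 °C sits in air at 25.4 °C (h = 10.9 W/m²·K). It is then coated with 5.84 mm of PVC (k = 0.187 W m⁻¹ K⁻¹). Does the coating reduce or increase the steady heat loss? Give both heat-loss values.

increases: 0.0401 → 0.185 W

Critical radius for a sphere: r_cr = 2k/h = 0.0343 m = 3.43 cm.
Outer radius after coating: r₂ = 0.00282 + 0.00584 = 0.00866 m.
Since r₁ < r_cr and r₂ ≤ r_cr, the coating moves toward the maximum at r_cr — heat loss rises.
Bare: R = 1/(4πr₁²h) = 918.0 K/W; Q = 36.8/918.0 = 0.0401 W.
Coated: R = R_cond + R_conv = 199.1 K/W; Q = 36.8/199.1 = 0.185 W.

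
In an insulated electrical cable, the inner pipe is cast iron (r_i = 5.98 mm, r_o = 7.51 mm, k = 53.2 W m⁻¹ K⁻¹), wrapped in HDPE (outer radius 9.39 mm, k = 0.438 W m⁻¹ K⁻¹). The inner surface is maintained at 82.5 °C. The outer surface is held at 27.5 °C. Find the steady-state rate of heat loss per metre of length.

Q' = 672 W/m

Resistance network (inner→outer):
  R'_cast iron = ln(0.00751/0.00598)/(2πk) = 0.2278/(2π·53.2) = 6.815×10^-4 m·K/W
  R'_HDPE = ln(0.00939/0.00751)/(2πk) = 0.2234/(2π·0.438) = 0.08118 m·K/W
ΣR = 6.815×10^-4 + 0.08118 = 0.08186 m·K/W
Q' = ΔT/ΣR = (82.5 °C − 27.5 °C)/0.08186 = 672 W/m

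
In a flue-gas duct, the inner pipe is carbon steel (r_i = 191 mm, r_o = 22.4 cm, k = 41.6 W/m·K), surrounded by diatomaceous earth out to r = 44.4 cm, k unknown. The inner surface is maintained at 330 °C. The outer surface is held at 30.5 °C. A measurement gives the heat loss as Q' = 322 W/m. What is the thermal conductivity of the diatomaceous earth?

k = 0.117 W/m·K

ΣR = ΔT/Q' = |330 − 30.5|/322 = 0.9301 m·K/W
Known resistances:
  R'_carbon steel = ln(0.224/0.191)/(2πk) = 0.1594/(2π·41.6) = 6.097×10^-4 m·K/W
R_diatomaceous earth = ΣR − ΣR_known = 0.9301 − 6.097×10^-4 = 0.9295 m·K/W
ln(r₂/r₁)/(2πk) = 0.9295 ⇒ k = 0.6842/(2π·0.9295) = 0.117 W/m·K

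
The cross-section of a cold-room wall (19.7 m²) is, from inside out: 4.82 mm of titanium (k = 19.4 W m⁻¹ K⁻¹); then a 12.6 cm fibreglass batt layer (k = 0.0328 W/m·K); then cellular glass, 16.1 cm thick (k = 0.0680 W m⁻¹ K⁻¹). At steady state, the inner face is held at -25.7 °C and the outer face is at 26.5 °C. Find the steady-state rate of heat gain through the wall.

Q = 166 W

Resistance network (inner→outer):
  R_titanium = L/(kA) = 0.00482/(19.4·19.7) = 1.261×10^-5 K/W
  R_fibreglass batt = L/(kA) = 0.126/(0.0328·19.7) = 0.1950 K/W
  R_cellular glass = L/(kA) = 0.161/(0.0680·19.7) = 0.1202 K/W
ΣR = 1.261×10^-5 + 0.1950 + 0.1202 = 0.3152 K/W
Q = ΔT/ΣR = (-25.7 °C − 26.5 °C)/0.3152 = -166 W
(Negative Q ⇒ heat flows inward; heat gain = 166 W.)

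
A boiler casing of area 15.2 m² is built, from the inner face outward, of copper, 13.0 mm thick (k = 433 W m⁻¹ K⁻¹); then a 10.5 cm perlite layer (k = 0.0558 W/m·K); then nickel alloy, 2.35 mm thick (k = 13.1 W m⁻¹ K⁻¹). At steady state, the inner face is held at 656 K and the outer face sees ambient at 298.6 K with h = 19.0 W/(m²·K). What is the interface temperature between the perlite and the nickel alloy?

T = 308.4 K

Series thermal resistances, inner to outer:
  R_copper = L/(kA) = 0.0130/(433·15.2) = 1.975×10^-6 K/W
  R_perlite = L/(kA) = 0.105/(0.0558·15.2) = 0.1238 K/W
  R_nickel alloy = L/(kA) = 0.00235/(13.1·15.2) = 1.180×10^-5 K/W
  R_conv,out = 1/(hA) = 1/(19.0·15.2) = 0.003463 K/W
ΣR = 1.975×10^-6 + 0.1238 + 1.180×10^-5 + 0.003463 = 0.1273 K/W
Q = ΔT/ΣR = (656 K − 298.6 K)/0.1273 = 2808 W
From the inner boundary to the perlite/nickel alloy interface, ΣR_partial = 0.1238 K/W.
T_interface = T_in − Q·ΣR_partial = 656 K − (2808)(0.1238) = 308.4 K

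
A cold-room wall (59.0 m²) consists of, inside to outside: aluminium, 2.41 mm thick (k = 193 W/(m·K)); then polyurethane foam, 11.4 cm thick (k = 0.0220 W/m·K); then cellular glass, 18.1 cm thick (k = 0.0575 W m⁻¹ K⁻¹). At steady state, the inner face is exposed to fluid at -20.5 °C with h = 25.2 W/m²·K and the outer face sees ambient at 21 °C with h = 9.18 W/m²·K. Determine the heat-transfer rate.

Q = 289 W

Treat each layer as a resistance in series:
  R_conv,in = 1/(hA) = 1/(25.2·59.0) = 6.726×10^-4 K/W
  R_aluminium = L/(kA) = 0.00241/(193·59.0) = 2.116×10^-7 K/W
  R_polyurethane foam = L/(kA) = 0.114/(0.0220·59.0) = 0.08783 K/W
  R_cellular glass = L/(kA) = 0.181/(0.0575·59.0) = 0.05335 K/W
  R_conv,out = 1/(hA) = 1/(9.18·59.0) = 0.001846 K/W
ΣR = 6.726×10^-4 + 2.116×10^-7 + 0.08783 + 0.05335 + 0.001846 = 0.1437 K/W
Q = ΔT/ΣR = (-20.5 °C − 21 °C)/0.1437 = -289 W
(Negative Q ⇒ heat flows inward; heat gain = 289 W.)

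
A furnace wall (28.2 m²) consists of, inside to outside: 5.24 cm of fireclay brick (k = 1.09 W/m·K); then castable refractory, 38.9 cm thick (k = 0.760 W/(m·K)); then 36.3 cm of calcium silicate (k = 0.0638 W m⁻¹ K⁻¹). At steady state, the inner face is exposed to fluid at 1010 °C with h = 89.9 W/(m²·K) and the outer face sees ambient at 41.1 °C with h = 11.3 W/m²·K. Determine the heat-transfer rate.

Q = 4.30 kW

Treat each layer as a resistance in series:
  R_conv,in = 1/(hA) = 1/(89.9·28.2) = 3.944×10^-4 K/W
  R_fireclay brick = L/(kA) = 0.0524/(1.09·28.2) = 0.001705 K/W
  R_castable refractory = L/(kA) = 0.389/(0.760·28.2) = 0.01815 K/W
  R_calcium silicate = L/(kA) = 0.363/(0.0638·28.2) = 0.2018 K/W
  R_conv,out = 1/(hA) = 1/(11.3·28.2) = 0.003138 K/W
ΣR = 3.944×10^-4 + 0.001705 + 0.01815 + 0.2018 + 0.003138 = 0.2252 K/W
Q = ΔT/ΣR = (1010 °C − 41.1 °C)/0.2252 = 4300 W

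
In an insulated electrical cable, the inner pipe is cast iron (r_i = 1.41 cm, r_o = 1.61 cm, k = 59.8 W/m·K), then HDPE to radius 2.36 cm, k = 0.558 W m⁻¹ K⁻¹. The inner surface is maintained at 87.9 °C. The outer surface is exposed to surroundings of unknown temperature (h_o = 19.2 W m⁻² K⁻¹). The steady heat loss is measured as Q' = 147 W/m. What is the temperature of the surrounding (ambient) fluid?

Sum the resistances:
  R'_cast iron = ln(0.0161/0.0141)/(2πk) = 0.1326/(2π·59.8) = 3.530×10^-4 m·K/W
  R'_HDPE = ln(0.0236/0.0161)/(2πk) = 0.3824/(2π·0.558) = 0.1091 m·K/W
  R'_conv,out = 1/(2πr h) = 1/(2π·0.0236·19.2) = 0.3512 m·K/W
ΣR = 0.4607 m·K/W
ΔT = Q'·ΣR = 147 × 0.4607 = 67.72 K
Heat flows outward, so T_out = T_in − ΔT = 87.9 − 67.72 = 20.2 °C

T_out = 20.2 °C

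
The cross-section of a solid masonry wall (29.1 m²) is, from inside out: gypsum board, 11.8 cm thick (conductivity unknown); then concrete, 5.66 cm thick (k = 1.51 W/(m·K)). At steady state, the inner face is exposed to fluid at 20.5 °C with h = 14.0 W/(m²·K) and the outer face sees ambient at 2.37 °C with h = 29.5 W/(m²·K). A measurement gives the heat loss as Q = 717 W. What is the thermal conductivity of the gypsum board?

k = 0.199 W/m·K

ΣR = ΔT/Q = |20.5 − 2.37|/717 = 0.02529 K/W
Known resistances:
  R_conv,in = 1/(hA) = 1/(14.0·29.1) = 0.002455 K/W
  R_concrete = L/(kA) = 0.0566/(1.51·29.1) = 0.001288 K/W
  R_conv,out = 1/(hA) = 1/(29.5·29.1) = 0.001165 K/W
R_gypsum board = ΣR − ΣR_known = 0.02529 − 0.004908 = 0.02038 K/W
L/(kA) = 0.02038 ⇒ k = 0.118/(0.02038·29.1) = 0.199 W/m·K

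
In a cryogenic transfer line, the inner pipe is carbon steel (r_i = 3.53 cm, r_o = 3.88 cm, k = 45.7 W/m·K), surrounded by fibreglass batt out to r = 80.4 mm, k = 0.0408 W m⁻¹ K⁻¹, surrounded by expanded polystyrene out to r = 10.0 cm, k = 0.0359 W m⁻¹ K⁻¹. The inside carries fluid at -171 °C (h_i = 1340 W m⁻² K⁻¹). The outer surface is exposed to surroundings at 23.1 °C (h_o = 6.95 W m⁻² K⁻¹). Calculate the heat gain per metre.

Series thermal resistances, inner to outer:
  R'_conv,in = 1/(2πr h) = 1/(2π·0.0353·1340) = 0.003365 m·K/W
  R'_carbon steel = ln(0.0388/0.0353)/(2πk) = 0.09454/(2π·45.7) = 3.292×10^-4 m·K/W
  R'_fibreglass batt = ln(0.0804/0.0388)/(2πk) = 0.7286/(2π·0.0408) = 2.842 m·K/W
  R'_expanded polystyrene = ln(0.100/0.0804)/(2πk) = 0.2182/(2π·0.0359) = 0.9671 m·K/W
  R'_conv,out = 1/(2πr h) = 1/(2π·0.100·6.95) = 0.2290 m·K/W
ΣR = 0.003365 + 3.292×10^-4 + 2.842 + 0.9671 + 0.2290 = 4.042 m·K/W
Q' = ΔT/ΣR = (-171 °C − 23.1 °C)/4.042 = -48.0 W/m
(Negative Q' ⇒ heat flows inward; heat gain = 48.0 W/m.)

Q' = 48.0 W/m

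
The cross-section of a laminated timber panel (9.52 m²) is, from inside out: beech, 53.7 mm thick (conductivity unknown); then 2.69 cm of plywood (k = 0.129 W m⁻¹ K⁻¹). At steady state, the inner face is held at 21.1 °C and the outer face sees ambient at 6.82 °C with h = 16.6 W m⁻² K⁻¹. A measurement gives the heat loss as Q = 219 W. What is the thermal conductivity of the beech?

k = 0.153 W/m·K

ΣR = ΔT/Q = |21.1 − 6.82|/219 = 0.06521 K/W
Known resistances:
  R_plywood = L/(kA) = 0.0269/(0.129·9.52) = 0.02190 K/W
  R_conv,out = 1/(hA) = 1/(16.6·9.52) = 0.006328 K/W
R_beech = ΣR − ΣR_known = 0.06521 − 0.02823 = 0.03698 K/W
L/(kA) = 0.03698 ⇒ k = 0.0537/(0.03698·9.52) = 0.153 W/m·K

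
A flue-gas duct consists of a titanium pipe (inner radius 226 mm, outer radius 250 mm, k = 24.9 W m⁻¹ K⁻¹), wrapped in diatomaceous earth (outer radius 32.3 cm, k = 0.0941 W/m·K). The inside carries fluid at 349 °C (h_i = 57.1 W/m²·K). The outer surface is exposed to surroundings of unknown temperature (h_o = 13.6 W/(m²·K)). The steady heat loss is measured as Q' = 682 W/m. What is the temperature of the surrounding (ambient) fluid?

Sum the resistances:
  R'_conv,in = 1/(2πr h) = 1/(2π·0.226·57.1) = 0.01233 m·K/W
  R'_titanium = ln(0.250/0.226)/(2πk) = 0.1009/(2π·24.9) = 6.451×10^-4 m·K/W
  R'_diatomaceous earth = ln(0.323/0.250)/(2πk) = 0.2562/(2π·0.0941) = 0.4333 m·K/W
  R'_conv,out = 1/(2πr h) = 1/(2π·0.323·13.6) = 0.03623 m·K/W
ΣR = 0.4825 m·K/W
ΔT = Q'·ΣR = 682 × 0.4825 = 329.1 K
Heat flows outward, so T_out = T_in − ΔT = 349 − 329.1 = 19.9 °C

T_out = 19.9 °C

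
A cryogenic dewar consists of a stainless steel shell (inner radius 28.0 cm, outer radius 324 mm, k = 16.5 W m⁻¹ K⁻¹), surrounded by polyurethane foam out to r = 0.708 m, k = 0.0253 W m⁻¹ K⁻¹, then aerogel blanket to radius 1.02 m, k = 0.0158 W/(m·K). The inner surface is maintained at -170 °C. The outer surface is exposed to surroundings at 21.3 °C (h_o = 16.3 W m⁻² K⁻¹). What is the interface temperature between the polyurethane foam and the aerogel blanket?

Treat each layer as a resistance in series:
  R_stainless steel = (1/0.280 − 1/0.324)/(4πk) = 0.4850/(4π·16.5) = 0.002339 K/W
  R_polyurethane foam = (1/0.324 − 1/0.708)/(4πk) = 1.674/(4π·0.0253) = 5.265 K/W
  R_aerogel blanket = (1/0.708 − 1/1.02)/(4πk) = 0.4320/(4π·0.0158) = 2.176 K/W
  R_conv,out = 1/(4πr²h) = 1/(4π·1.02²·16.3) = 0.004692 K/W
ΣR = 0.002339 + 5.265 + 2.176 + 0.004692 = 7.448 K/W
Q = ΔT/ΣR = (-170 °C − 21.3 °C)/7.448 = -25.68 W
From the inner boundary to the polyurethane foam/aerogel blanket interface, ΣR_partial = 5.267 K/W.
T_interface = T_in − Q·ΣR_partial = -170 °C − (-25.68)(5.267) = -34.7 °C

T = -34.7 °C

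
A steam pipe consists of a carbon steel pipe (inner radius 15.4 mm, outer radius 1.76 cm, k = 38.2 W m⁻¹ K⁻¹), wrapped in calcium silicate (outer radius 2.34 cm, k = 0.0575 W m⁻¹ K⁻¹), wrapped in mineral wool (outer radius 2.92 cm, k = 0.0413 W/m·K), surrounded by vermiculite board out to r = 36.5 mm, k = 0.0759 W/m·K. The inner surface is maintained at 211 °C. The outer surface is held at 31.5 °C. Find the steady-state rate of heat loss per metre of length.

Q' = 85.1 W/m

Treat each layer as a resistance in series:
  R'_carbon steel = ln(0.0176/0.0154)/(2πk) = 0.1335/(2π·38.2) = 5.563×10^-4 m·K/W
  R'_calcium silicate = ln(0.0234/0.0176)/(2πk) = 0.2848/(2π·0.0575) = 0.7884 m·K/W
  R'_mineral wool = ln(0.0292/0.0234)/(2πk) = 0.2214/(2π·0.0413) = 0.8533 m·K/W
  R'_vermiculite board = ln(0.0365/0.0292)/(2πk) = 0.2231/(2π·0.0759) = 0.4679 m·K/W
ΣR = 5.563×10^-4 + 0.7884 + 0.8533 + 0.4679 = 2.110 m·K/W
Q' = ΔT/ΣR = (211 °C − 31.5 °C)/2.110 = 85.1 W/m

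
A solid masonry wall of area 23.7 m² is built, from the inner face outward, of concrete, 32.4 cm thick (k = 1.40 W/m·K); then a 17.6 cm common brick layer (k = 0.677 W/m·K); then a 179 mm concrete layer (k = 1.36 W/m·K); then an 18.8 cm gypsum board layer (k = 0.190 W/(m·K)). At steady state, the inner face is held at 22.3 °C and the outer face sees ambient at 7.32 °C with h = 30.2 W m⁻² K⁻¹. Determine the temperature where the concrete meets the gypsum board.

Treat each layer as a resistance in series:
  R_concrete = L/(kA) = 0.324/(1.40·23.7) = 0.009765 K/W
  R_common brick = L/(kA) = 0.176/(0.677·23.7) = 0.01097 K/W
  R_concrete = L/(kA) = 0.179/(1.36·23.7) = 0.005553 K/W
  R_gypsum board = L/(kA) = 0.188/(0.190·23.7) = 0.04175 K/W
  R_conv,out = 1/(hA) = 1/(30.2·23.7) = 0.001397 K/W
ΣR = 0.009765 + 0.01097 + 0.005553 + 0.04175 + 0.001397 = 0.06943 K/W
Q = ΔT/ΣR = (22.3 °C − 7.32 °C)/0.06943 = 215.8 W
From the inner boundary to the concrete/gypsum board interface, ΣR_partial = 0.02629 K/W.
T_interface = T_in − Q·ΣR_partial = 22.3 °C − (215.8)(0.02629) = 16.6 °C

T = 16.6 °C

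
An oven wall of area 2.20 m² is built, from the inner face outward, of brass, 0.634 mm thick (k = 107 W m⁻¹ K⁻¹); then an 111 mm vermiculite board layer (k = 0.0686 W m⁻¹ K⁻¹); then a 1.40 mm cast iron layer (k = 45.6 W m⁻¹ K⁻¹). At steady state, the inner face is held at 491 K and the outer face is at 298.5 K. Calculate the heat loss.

Resistance network (inner→outer):
  R_brass = L/(kA) = 6.34×10^-4/(107·2.20) = 2.693×10^-6 K/W
  R_vermiculite board = L/(kA) = 0.111/(0.0686·2.20) = 0.7355 K/W
  R_cast iron = L/(kA) = 0.00140/(45.6·2.20) = 1.396×10^-5 K/W
ΣR = 2.693×10^-6 + 0.7355 + 1.396×10^-5 = 0.7355 K/W
Q = ΔT/ΣR = (491 K − 298.5 K)/0.7355 = 262 W

Q = 262 W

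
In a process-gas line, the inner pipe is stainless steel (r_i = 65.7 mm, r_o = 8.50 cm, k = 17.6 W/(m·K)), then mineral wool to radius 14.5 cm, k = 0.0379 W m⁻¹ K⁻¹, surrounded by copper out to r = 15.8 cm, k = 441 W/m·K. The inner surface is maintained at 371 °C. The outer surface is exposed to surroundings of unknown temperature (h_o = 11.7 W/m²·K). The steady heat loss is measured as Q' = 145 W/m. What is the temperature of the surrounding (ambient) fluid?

Series resistances:
  R'_stainless steel = ln(0.0850/0.0657)/(2πk) = 0.2576/(2π·17.6) = 0.002329 m·K/W
  R'_mineral wool = ln(0.145/0.0850)/(2πk) = 0.5341/(2π·0.0379) = 2.243 m·K/W
  R'_copper = ln(0.158/0.145)/(2πk) = 0.08586/(2π·441) = 3.099×10^-5 m·K/W
  R'_conv,out = 1/(2πr h) = 1/(2π·0.158·11.7) = 0.08609 m·K/W
ΣR = 2.331 m·K/W
ΔT = Q'·ΣR = 145 × 2.331 = 338.0 K
Heat flows outward, so T_out = T_in − ΔT = 371 − 338.0 = 33.0 °C

T_out = 33.0 °C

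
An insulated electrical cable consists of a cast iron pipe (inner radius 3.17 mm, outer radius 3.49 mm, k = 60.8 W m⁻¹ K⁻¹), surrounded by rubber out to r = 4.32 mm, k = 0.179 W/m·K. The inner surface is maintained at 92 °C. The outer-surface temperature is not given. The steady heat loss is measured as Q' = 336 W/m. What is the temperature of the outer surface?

T_out = 28.2 °C

Series resistances:
  R'_cast iron = ln(0.00349/0.00317)/(2πk) = 0.09617/(2π·60.8) = 2.517×10^-4 m·K/W
  R'_rubber = ln(0.00432/0.00349)/(2πk) = 0.2134/(2π·0.179) = 0.1897 m·K/W
ΣR = 0.1900 m·K/W
ΔT = Q'·ΣR = 336 × 0.1900 = 63.84 K
Heat flows outward, so T_out = T_in − ΔT = 92 − 63.84 = 28.2 °C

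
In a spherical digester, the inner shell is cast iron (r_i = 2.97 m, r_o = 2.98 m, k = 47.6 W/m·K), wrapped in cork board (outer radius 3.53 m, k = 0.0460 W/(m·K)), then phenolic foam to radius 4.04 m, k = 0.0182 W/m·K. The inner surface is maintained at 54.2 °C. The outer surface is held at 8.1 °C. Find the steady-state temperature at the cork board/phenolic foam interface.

T = 37.3 °C

Series thermal resistances, inner to outer:
  R_cast iron = (1/2.97 − 1/2.98)/(4πk) = 0.001130/(4π·47.6) = 1.889×10^-6 K/W
  R_cork board = (1/2.98 − 1/3.53)/(4πk) = 0.05228/(4π·0.0460) = 0.09045 K/W
  R_phenolic foam = (1/3.53 − 1/4.04)/(4πk) = 0.03576/(4π·0.0182) = 0.1564 K/W
ΣR = 1.889×10^-6 + 0.09045 + 0.1564 = 0.2469 K/W
Q = ΔT/ΣR = (54.2 °C − 8.1 °C)/0.2469 = 186.7 W
From the inner boundary to the cork board/phenolic foam interface, ΣR_partial = 0.09045 K/W.
T_interface = T_in − Q·ΣR_partial = 54.2 °C − (186.7)(0.09045) = 37.3 °C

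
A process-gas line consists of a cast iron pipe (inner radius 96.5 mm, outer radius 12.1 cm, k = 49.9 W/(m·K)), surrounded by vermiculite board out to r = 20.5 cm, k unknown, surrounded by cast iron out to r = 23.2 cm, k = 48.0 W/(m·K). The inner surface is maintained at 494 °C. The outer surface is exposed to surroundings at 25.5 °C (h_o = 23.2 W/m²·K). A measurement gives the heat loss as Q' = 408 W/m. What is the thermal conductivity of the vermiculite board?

k = 0.0751 W/m·K

ΣR = ΔT/Q' = |494 − 25.5|/408 = 1.148 m·K/W
Known resistances:
  R'_cast iron = ln(0.121/0.0965)/(2πk) = 0.2262/(2π·49.9) = 7.216×10^-4 m·K/W
  R'_cast iron = ln(0.232/0.205)/(2πk) = 0.1237/(2π·48.0) = 4.102×10^-4 m·K/W
  R'_conv,out = 1/(2πr h) = 1/(2π·0.232·23.2) = 0.02957 m·K/W
R_vermiculite board = ΣR − ΣR_known = 1.148 − 0.03070 = 1.117 m·K/W
ln(r₂/r₁)/(2πk) = 1.117 ⇒ k = 0.5272/(2π·1.117) = 0.0751 W/m·K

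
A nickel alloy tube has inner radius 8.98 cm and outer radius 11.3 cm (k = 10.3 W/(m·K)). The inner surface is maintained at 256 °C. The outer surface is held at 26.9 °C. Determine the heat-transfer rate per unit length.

Q' = 2πk·ΔT/ln(r₂/r₁) = 2π × 10.3 × 229.1 / ln(0.113/0.0898) = 64500 W/m

Q' = 64.5 kW/m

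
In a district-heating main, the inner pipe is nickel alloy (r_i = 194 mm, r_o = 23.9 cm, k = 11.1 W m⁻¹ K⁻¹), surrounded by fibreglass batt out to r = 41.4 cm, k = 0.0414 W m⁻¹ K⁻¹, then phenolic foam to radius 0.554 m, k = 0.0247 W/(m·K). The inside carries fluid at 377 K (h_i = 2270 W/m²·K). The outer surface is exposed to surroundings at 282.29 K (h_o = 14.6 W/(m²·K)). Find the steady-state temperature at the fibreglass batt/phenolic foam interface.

T = 327.1 K

Treat each layer as a resistance in series:
  R'_conv,in = 1/(2πr h) = 1/(2π·0.194·2270) = 3.614×10^-4 m·K/W
  R'_nickel alloy = ln(0.239/0.194)/(2πk) = 0.2086/(2π·11.1) = 0.002991 m·K/W
  R'_fibreglass batt = ln(0.414/0.239)/(2πk) = 0.5494/(2π·0.0414) = 2.112 m·K/W
  R'_phenolic foam = ln(0.554/0.414)/(2πk) = 0.2913/(2π·0.0247) = 1.877 m·K/W
  R'_conv,out = 1/(2πr h) = 1/(2π·0.554·14.6) = 0.01968 m·K/W
ΣR = 3.614×10^-4 + 0.002991 + 2.112 + 1.877 + 0.01968 = 4.012 m·K/W
Q' = ΔT/ΣR = (377 K − 282.29 K)/4.012 = 23.61 W/m
From the inner boundary to the fibreglass batt/phenolic foam interface, ΣR_partial = 2.115 m·K/W.
T_interface = T_in − Q'·ΣR_partial = 377 K − (23.61)(2.115) = 327.1 K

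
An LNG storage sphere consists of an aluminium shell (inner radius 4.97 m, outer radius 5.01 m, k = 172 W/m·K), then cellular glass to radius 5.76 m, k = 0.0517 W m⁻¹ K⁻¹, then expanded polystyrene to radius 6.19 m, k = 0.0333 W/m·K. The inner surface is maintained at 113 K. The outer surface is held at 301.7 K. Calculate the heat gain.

Series thermal resistances, inner to outer:
  R_aluminium = (1/4.97 − 1/5.01)/(4πk) = 0.001606/(4π·172) = 7.432×10^-7 K/W
  R_cellular glass = (1/5.01 − 1/5.76)/(4πk) = 0.02599/(4π·0.0517) = 0.04000 K/W
  R_expanded polystyrene = (1/5.76 − 1/6.19)/(4πk) = 0.01206/(4π·0.0333) = 0.02882 K/W
ΣR = 7.432×10^-7 + 0.04000 + 0.02882 = 0.06882 K/W
Q = ΔT/ΣR = (113 K − 301.7 K)/0.06882 = -2740 W
(Negative Q ⇒ heat flows inward; heat gain = 2740 W.)

Q = 2740 W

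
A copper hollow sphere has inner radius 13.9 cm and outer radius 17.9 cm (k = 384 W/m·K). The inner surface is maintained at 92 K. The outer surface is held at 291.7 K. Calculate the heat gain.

Q = 4πk·ΔT/(1/r₁ − 1/r₂) = 4π × 384 × 199.7 / (1/0.139 − 1/0.179) = 5.99×10^5 W

Q = 599 kW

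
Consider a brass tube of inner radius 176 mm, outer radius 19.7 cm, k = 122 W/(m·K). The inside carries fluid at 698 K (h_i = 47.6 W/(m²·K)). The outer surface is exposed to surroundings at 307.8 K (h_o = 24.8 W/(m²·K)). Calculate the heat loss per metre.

Resistance network (inner→outer):
  R'_conv,in = 1/(2πr h) = 1/(2π·0.176·47.6) = 0.01900 m·K/W
  R'_brass = ln(0.197/0.176)/(2πk) = 0.1127/(2π·122) = 1.470×10^-4 m·K/W
  R'_conv,out = 1/(2πr h) = 1/(2π·0.197·24.8) = 0.03258 m·K/W
ΣR = 0.01900 + 1.470×10^-4 + 0.03258 = 0.05173 m·K/W
Q' = ΔT/ΣR = (698 K − 307.8 K)/0.05173 = 7540 W/m

Q' = 7540 W/m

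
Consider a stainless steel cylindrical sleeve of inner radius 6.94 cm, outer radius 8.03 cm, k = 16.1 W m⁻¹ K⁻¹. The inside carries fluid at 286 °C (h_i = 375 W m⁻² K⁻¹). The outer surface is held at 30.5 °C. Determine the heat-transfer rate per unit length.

Q' = 33800 W/m

Series thermal resistances, inner to outer:
  R'_conv,in = 1/(2πr h) = 1/(2π·0.0694·375) = 0.006115 m·K/W
  R'_stainless steel = ln(0.0803/0.0694)/(2πk) = 0.1459/(2π·16.1) = 0.001442 m·K/W
ΣR = 0.006115 + 0.001442 = 0.007557 m·K/W
Q' = ΔT/ΣR = (286 °C − 30.5 °C)/0.007557 = 33800 W/m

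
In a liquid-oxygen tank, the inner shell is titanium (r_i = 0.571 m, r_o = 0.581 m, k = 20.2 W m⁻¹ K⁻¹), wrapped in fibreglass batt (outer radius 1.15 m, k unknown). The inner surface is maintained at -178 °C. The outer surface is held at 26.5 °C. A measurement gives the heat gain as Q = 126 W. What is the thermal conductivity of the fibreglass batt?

ΣR = ΔT/Q = |-178 − 26.5|/126 = 1.623 K/W
Known resistances:
  R_titanium = (1/0.571 − 1/0.581)/(4πk) = 0.03014/(4π·20.2) = 1.187×10^-4 K/W
R_fibreglass batt = ΣR − ΣR_known = 1.623 − 1.187×10^-4 = 1.623 K/W
(1/r₁−1/r₂)/(4πk) = 1.623 ⇒ k = 0.8516/(4π·1.623) = 0.0418 W/m·K

k = 0.0418 W/m·K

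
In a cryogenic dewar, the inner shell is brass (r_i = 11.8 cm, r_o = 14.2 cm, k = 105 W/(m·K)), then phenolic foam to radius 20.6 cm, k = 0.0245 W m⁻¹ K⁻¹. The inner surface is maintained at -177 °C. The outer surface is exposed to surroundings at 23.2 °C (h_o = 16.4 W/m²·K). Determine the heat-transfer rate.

Resistance network (inner→outer):
  R_brass = (1/0.118 − 1/0.142)/(4πk) = 1.432/(4π·105) = 0.001086 K/W
  R_phenolic foam = (1/0.142 − 1/0.206)/(4πk) = 2.188/(4π·0.0245) = 7.106 K/W
  R_conv,out = 1/(4πr²h) = 1/(4π·0.206²·16.4) = 0.1143 K/W
ΣR = 0.001086 + 7.106 + 0.1143 = 7.221 K/W
Q = ΔT/ΣR = (-177 °C − 23.2 °C)/7.221 = -27.7 W
(Negative Q ⇒ heat flows inward; heat gain = 27.7 W.)

Q = 27.7 W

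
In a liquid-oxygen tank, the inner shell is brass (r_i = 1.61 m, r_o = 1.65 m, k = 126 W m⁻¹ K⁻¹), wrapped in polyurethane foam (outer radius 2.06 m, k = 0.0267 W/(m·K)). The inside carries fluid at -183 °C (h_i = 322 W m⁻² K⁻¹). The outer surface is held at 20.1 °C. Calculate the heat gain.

Treat each layer as a resistance in series:
  R_conv,in = 1/(4πr²h) = 1/(4π·1.61²·322) = 9.534×10^-5 K/W
  R_brass = (1/1.61 − 1/1.65)/(4πk) = 0.01506/(4π·126) = 9.510×10^-6 K/W
  R_polyurethane foam = (1/1.65 − 1/2.06)/(4πk) = 0.1206/(4π·0.0267) = 0.3595 K/W
ΣR = 9.534×10^-5 + 9.510×10^-6 + 0.3595 = 0.3596 K/W
Q = ΔT/ΣR = (-183 °C − 20.1 °C)/0.3596 = -565 W
(Negative Q ⇒ heat flows inward; heat gain = 565 W.)

Q = 565 W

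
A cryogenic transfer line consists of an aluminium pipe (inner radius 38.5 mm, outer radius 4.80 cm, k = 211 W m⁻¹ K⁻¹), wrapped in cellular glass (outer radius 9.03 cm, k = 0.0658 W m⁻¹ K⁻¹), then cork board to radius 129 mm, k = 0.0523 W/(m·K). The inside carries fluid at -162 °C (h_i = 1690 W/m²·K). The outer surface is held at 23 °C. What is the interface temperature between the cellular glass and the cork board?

Treat each layer as a resistance in series:
  R'_conv,in = 1/(2πr h) = 1/(2π·0.0385·1690) = 0.002446 m·K/W
  R'_aluminium = ln(0.0480/0.0385)/(2πk) = 0.2205/(2π·211) = 1.664×10^-4 m·K/W
  R'_cellular glass = ln(0.0903/0.0480)/(2πk) = 0.6319/(2π·0.0658) = 1.529 m·K/W
  R'_cork board = ln(0.129/0.0903)/(2πk) = 0.3567/(2π·0.0523) = 1.085 m·K/W
ΣR = 0.002446 + 1.664×10^-4 + 1.529 + 1.085 = 2.617 m·K/W
Q' = ΔT/ΣR = (-162 °C − 23 °C)/2.617 = -70.69 W/m
From the inner boundary to the cellular glass/cork board interface, ΣR_partial = 1.532 m·K/W.
T_interface = T_in − Q'·ΣR_partial = -162 °C − (-70.69)(1.532) = -53.7 °C

T = -53.7 °C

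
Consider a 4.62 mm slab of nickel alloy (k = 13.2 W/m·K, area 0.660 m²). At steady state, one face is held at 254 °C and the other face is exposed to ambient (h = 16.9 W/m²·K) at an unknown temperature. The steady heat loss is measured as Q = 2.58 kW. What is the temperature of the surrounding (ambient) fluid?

T_out = 21.3 °C

Series resistances:
  R_nickel alloy = L/(kA) = 0.00462/(13.2·0.660) = 5.303×10^-4 K/W
  R_conv,out = 1/(hA) = 1/(16.9·0.660) = 0.08965 K/W
ΣR = 0.09018 K/W
ΔT = Q·ΣR = 2580 × 0.09018 = 232.7 K
Heat flows outward, so T_out = T_in − ΔT = 254 − 232.7 = 21.3 °C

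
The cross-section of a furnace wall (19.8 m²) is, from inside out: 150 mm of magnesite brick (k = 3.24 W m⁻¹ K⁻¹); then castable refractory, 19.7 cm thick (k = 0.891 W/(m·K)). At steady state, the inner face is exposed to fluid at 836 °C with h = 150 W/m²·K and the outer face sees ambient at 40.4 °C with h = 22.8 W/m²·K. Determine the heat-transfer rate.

Q = 49.5 kW

Resistance network (inner→outer):
  R_conv,in = 1/(hA) = 1/(150·19.8) = 3.367×10^-4 K/W
  R_magnesite brick = L/(kA) = 0.150/(3.24·19.8) = 0.002338 K/W
  R_castable refractory = L/(kA) = 0.197/(0.891·19.8) = 0.01117 K/W
  R_conv,out = 1/(hA) = 1/(22.8·19.8) = 0.002215 K/W
ΣR = 3.367×10^-4 + 0.002338 + 0.01117 + 0.002215 = 0.01606 K/W
Q = ΔT/ΣR = (836 °C − 40.4 °C)/0.01606 = 49500 W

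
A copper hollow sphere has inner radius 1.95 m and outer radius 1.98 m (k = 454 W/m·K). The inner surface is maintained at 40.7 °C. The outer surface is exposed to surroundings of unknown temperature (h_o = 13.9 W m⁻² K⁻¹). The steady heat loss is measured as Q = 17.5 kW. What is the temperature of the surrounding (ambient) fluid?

T_out = 15.1 °C

Sum the resistances:
  R_copper = (1/1.95 − 1/1.98)/(4πk) = 0.007770/(4π·454) = 1.362×10^-6 K/W
  R_conv,out = 1/(4πr²h) = 1/(4π·1.98²·13.9) = 0.001460 K/W
ΣR = 0.001462 K/W
ΔT = Q·ΣR = 17500 × 0.001462 = 25.59 K
Heat flows outward, so T_out = T_in − ΔT = 40.7 − 25.59 = 15.1 °C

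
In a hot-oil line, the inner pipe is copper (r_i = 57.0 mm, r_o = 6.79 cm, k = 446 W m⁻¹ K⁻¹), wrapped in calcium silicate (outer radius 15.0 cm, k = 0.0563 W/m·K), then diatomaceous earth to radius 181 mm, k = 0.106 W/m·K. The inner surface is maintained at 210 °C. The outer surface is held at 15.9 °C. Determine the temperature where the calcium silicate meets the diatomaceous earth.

Resistance network (inner→outer):
  R'_copper = ln(0.0679/0.0570)/(2πk) = 0.1750/(2π·446) = 6.244×10^-5 m·K/W
  R'_calcium silicate = ln(0.150/0.0679)/(2πk) = 0.7926/(2π·0.0563) = 2.241 m·K/W
  R'_diatomaceous earth = ln(0.181/0.150)/(2πk) = 0.1879/(2π·0.106) = 0.2821 m·K/W
ΣR = 6.244×10^-5 + 2.241 + 0.2821 = 2.523 m·K/W
Q' = ΔT/ΣR = (210 °C − 15.9 °C)/2.523 = 76.93 W/m
From the inner boundary to the calcium silicate/diatomaceous earth interface, ΣR_partial = 2.241 m·K/W.
T_interface = T_in − Q'·ΣR_partial = 210 °C − (76.93)(2.241) = 37.6 °C

T = 37.6 °C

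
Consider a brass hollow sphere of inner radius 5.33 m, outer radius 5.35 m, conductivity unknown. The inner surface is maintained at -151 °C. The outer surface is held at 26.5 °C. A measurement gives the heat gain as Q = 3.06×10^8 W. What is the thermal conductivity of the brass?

ΣR = ΔT/Q = |-151 − 26.5|/3.06×10^8 = 5.801×10^-7 K/W
(1/r₁−1/r₂)/(4πk) = 5.801×10^-7 ⇒ k = 7.014×10^-4/(4π·5.801×10^-7) = 96.2 W/m·K

k = 96.2 W/m·K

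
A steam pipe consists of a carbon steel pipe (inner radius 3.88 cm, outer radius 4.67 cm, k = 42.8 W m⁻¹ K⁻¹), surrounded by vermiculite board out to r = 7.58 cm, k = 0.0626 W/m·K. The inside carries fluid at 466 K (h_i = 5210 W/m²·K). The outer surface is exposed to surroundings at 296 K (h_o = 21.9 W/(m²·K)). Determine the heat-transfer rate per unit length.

Q' = 128 W/m

Resistance network (inner→outer):
  R'_conv,in = 1/(2πr h) = 1/(2π·0.0388·5210) = 7.873×10^-4 m·K/W
  R'_carbon steel = ln(0.0467/0.0388)/(2πk) = 0.1853/(2π·42.8) = 6.891×10^-4 m·K/W
  R'_vermiculite board = ln(0.0758/0.0467)/(2πk) = 0.4844/(2π·0.0626) = 1.231 m·K/W
  R'_conv,out = 1/(2πr h) = 1/(2π·0.0758·21.9) = 0.09588 m·K/W
ΣR = 7.873×10^-4 + 6.891×10^-4 + 1.231 + 0.09588 = 1.328 m·K/W
Q' = ΔT/ΣR = (466 K − 296 K)/1.328 = 128 W/m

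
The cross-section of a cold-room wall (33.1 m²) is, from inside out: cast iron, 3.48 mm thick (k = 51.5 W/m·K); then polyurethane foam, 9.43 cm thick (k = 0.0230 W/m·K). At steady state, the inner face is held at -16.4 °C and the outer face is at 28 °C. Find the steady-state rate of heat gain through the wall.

Q = 358 W

Series thermal resistances, inner to outer:
  R_cast iron = L/(kA) = 0.00348/(51.5·33.1) = 2.041×10^-6 K/W
  R_polyurethane foam = L/(kA) = 0.0943/(0.0230·33.1) = 0.1239 K/W
ΣR = 2.041×10^-6 + 0.1239 = 0.1239 K/W
Q = ΔT/ΣR = (-16.4 °C − 28 °C)/0.1239 = -358 W
(Negative Q ⇒ heat flows inward; heat gain = 358 W.)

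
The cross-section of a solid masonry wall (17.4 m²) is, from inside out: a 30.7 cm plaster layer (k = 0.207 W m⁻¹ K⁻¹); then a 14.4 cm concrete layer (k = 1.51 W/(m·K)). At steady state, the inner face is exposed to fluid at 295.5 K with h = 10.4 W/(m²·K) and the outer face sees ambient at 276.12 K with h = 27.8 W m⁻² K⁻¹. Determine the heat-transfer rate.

Treat each layer as a resistance in series:
  R_conv,in = 1/(hA) = 1/(10.4·17.4) = 0.005526 K/W
  R_plaster = L/(kA) = 0.307/(0.207·17.4) = 0.08524 K/W
  R_concrete = L/(kA) = 0.144/(1.51·17.4) = 0.005481 K/W
  R_conv,out = 1/(hA) = 1/(27.8·17.4) = 0.002067 K/W
ΣR = 0.005526 + 0.08524 + 0.005481 + 0.002067 = 0.09831 K/W
Q = ΔT/ΣR = (295.5 K − 276.12 K)/0.09831 = 197 W

Q = 197 W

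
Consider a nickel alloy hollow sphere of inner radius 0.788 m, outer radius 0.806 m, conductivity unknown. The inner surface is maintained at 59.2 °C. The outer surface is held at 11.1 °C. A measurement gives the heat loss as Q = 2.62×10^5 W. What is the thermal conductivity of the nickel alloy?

k = 12.3 W/m·K

ΣR = ΔT/Q = |59.2 − 11.1|/2.62×10^5 = 1.836×10^-4 K/W
(1/r₁−1/r₂)/(4πk) = 1.836×10^-4 ⇒ k = 0.02834/(4π·1.836×10^-4) = 12.3 W/m·K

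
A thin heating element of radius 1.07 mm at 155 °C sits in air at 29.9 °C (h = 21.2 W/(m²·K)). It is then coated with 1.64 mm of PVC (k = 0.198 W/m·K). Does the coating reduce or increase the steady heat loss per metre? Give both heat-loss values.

Critical radius for a cylinder: r_cr = k/h = 0.00934 m = 0.934 cm.
Outer radius after coating: r₂ = 0.00107 + 0.00164 = 0.00271 m.
Since r₁ < r_cr and r₂ ≤ r_cr, the coating moves toward the maximum at r_cr — heat loss rises.
Bare: R = 1/(2πr₁h) = 7.016 m·K/W; Q = 125.1/7.016 = 17.8 W/m.
Coated: R = R_cond + R_conv = 3.517 m·K/W; Q = 125.1/3.517 = 35.6 W/m.

increases: 17.8 → 35.6 W/m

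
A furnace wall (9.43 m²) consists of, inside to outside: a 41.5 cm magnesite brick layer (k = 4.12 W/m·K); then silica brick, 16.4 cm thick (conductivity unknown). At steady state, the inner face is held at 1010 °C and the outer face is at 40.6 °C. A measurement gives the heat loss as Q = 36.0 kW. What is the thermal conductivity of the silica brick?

k = 1.07 W/m·K

ΣR = ΔT/Q = |1010 − 40.6|/36000 = 0.02693 K/W
Known resistances:
  R_magnesite brick = L/(kA) = 0.415/(4.12·9.43) = 0.01068 K/W
R_silica brick = ΣR − ΣR_known = 0.02693 − 0.01068 = 0.01625 K/W
L/(kA) = 0.01625 ⇒ k = 0.164/(0.01625·9.43) = 1.07 W/m·K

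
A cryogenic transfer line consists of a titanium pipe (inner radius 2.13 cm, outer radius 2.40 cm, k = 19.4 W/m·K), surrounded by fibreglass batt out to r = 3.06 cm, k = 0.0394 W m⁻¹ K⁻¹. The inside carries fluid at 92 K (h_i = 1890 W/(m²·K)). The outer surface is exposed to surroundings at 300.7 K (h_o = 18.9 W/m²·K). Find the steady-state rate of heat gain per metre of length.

Q' = 165 W/m

Treat each layer as a resistance in series:
  R'_conv,in = 1/(2πr h) = 1/(2π·0.0213·1890) = 0.003953 m·K/W
  R'_titanium = ln(0.0240/0.0213)/(2πk) = 0.1193/(2π·19.4) = 9.791×10^-4 m·K/W
  R'_fibreglass batt = ln(0.0306/0.0240)/(2πk) = 0.2429/(2π·0.0394) = 0.9814 m·K/W
  R'_conv,out = 1/(2πr h) = 1/(2π·0.0306·18.9) = 0.2752 m·K/W
ΣR = 0.003953 + 9.791×10^-4 + 0.9814 + 0.2752 = 1.262 m·K/W
Q' = ΔT/ΣR = (92 K − 300.7 K)/1.262 = -165 W/m
(Negative Q' ⇒ heat flows inward; heat gain = 165 W/m.)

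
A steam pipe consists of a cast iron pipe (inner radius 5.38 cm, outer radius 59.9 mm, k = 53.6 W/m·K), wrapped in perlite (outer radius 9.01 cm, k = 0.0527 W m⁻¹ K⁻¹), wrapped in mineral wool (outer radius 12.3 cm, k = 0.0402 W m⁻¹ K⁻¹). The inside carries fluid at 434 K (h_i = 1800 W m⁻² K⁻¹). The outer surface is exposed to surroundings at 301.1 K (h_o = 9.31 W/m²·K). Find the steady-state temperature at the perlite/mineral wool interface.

T = 371.0 K

Treat each layer as a resistance in series:
  R'_conv,in = 1/(2πr h) = 1/(2π·0.0538·1800) = 0.001643 m·K/W
  R'_cast iron = ln(0.0599/0.0538)/(2πk) = 0.1074/(2π·53.6) = 3.189×10^-4 m·K/W
  R'_perlite = ln(0.0901/0.0599)/(2πk) = 0.4082/(2π·0.0527) = 1.233 m·K/W
  R'_mineral wool = ln(0.123/0.0901)/(2πk) = 0.3113/(2π·0.0402) = 1.232 m·K/W
  R'_conv,out = 1/(2πr h) = 1/(2π·0.123·9.31) = 0.1390 m·K/W
ΣR = 0.001643 + 3.189×10^-4 + 1.233 + 1.232 + 0.1390 = 2.606 m·K/W
Q' = ΔT/ΣR = (434 K − 301.1 K)/2.606 = 51.00 W/m
From the inner boundary to the perlite/mineral wool interface, ΣR_partial = 1.235 m·K/W.
T_interface = T_in − Q'·ΣR_partial = 434 K − (51.00)(1.235) = 371.0 K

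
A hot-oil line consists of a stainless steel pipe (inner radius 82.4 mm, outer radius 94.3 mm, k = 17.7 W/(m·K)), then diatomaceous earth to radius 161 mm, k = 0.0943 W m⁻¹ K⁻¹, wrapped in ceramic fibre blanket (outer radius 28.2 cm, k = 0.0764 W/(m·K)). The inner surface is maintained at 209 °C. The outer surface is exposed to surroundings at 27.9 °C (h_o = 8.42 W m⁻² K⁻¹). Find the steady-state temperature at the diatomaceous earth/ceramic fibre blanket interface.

Treat each layer as a resistance in series:
  R'_stainless steel = ln(0.0943/0.0824)/(2πk) = 0.1349/(2π·17.7) = 0.001213 m·K/W
  R'_diatomaceous earth = ln(0.161/0.0943)/(2πk) = 0.5349/(2π·0.0943) = 0.9028 m·K/W
  R'_ceramic fibre blanket = ln(0.282/0.161)/(2πk) = 0.5605/(2π·0.0764) = 1.168 m·K/W
  R'_conv,out = 1/(2πr h) = 1/(2π·0.282·8.42) = 0.06703 m·K/W
ΣR = 0.001213 + 0.9028 + 1.168 + 0.06703 = 2.139 m·K/W
Q' = ΔT/ΣR = (209 °C − 27.9 °C)/2.139 = 84.67 W/m
From the inner boundary to the diatomaceous earth/ceramic fibre blanket interface, ΣR_partial = 0.9040 m·K/W.
T_interface = T_in − Q'·ΣR_partial = 209 °C − (84.67)(0.9040) = 132 °C

T = 132 °C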